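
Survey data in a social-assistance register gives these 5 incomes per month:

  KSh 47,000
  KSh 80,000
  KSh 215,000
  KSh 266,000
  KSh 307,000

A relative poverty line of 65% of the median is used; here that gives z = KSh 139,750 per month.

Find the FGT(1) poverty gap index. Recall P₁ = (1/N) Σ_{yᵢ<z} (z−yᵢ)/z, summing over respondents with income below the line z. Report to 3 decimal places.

Poor units: KSh 47,000, KSh 80,000 (q = 2 of N = 5).
Normalized shortfalls: (139750−47000)/139750 = 0.6637; (139750−80000)/139750 = 0.4275.
Σ = 1.091234. Dividing by the full population N = 5 gives P₁ = 0.218.

0.218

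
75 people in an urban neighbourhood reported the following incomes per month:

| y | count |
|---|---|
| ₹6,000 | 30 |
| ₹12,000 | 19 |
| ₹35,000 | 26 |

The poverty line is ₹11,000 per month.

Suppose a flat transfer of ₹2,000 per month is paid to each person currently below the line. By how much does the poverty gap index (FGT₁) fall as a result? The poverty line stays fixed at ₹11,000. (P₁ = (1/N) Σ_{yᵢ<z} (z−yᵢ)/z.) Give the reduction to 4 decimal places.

0.0727

Before: below the line — 30×₹6,000; poverty gap index (FGT₁) = 0.181818.
After the ₹2,000 transfer: below the line — 30×₹8,000; poverty gap index (FGT₁) = 0.109091.
Reduction = 0.181818 − 0.109091 = 0.0727.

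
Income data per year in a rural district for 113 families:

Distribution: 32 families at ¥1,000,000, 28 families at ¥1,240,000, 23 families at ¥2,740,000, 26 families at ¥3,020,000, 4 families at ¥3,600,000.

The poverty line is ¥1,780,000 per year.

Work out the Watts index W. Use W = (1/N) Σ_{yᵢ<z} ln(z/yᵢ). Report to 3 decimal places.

Below the line: 32×¥1,000,000, 28×¥1,240,000 (q = 60 of N = 113).
ln(z/y) terms: ln(1780000/1000000) = 0.5766 (×32); ln(1780000/1240000) = 0.3615 (×28).
W = 28.573683 / 113 = 0.253.

0.253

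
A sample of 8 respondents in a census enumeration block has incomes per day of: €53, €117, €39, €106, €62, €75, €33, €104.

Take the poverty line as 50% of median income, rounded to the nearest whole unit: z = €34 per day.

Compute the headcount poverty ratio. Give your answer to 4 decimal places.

0.1250

1 of the 8 respondents have income below €34.
H = 1/8 = 0.1250.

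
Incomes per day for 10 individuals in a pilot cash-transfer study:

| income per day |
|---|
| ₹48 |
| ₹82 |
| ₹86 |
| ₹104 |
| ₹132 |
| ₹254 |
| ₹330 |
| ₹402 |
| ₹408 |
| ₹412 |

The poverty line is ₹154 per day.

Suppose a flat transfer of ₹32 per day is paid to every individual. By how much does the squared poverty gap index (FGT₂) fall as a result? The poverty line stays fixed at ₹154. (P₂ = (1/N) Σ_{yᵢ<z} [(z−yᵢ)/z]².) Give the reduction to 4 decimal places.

Before: below the line — ₹48, ₹82, ₹86, ₹104, ₹132; squared poverty gap index (FGT₂) = 0.101316.
After the ₹32 transfer: below the line — ₹80, ₹114, ₹118, ₹136; squared poverty gap index (FGT₂) = 0.036667.
Reduction = 0.101316 − 0.036667 = 0.0646.

0.0646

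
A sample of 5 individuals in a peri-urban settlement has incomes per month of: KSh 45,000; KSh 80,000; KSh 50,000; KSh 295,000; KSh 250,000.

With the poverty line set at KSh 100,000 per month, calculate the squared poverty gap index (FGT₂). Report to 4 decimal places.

Poor units: KSh 45,000, KSh 50,000, KSh 80,000 (q = 3 of N = 5).
Normalized shortfalls: (100000−45000)/100000 = 0.5500; (100000−50000)/100000 = 0.5000; (100000−80000)/100000 = 0.2000.
Squared: 0.3025; 0.2500; 0.0400.
Sum = 0.592500; P₂ = 0.592500 / 5 = 0.1185.

0.1185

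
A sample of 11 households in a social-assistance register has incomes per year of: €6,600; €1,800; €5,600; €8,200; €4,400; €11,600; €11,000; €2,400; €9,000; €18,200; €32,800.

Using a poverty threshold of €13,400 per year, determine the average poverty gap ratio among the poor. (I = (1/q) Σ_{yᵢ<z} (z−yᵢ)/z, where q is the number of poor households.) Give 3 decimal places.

Poor units: €1,800, €2,400, €4,400, €5,600, €6,600, €8,200, €9,000, €11,000, €11,600 (q = 9 of N = 11).
Shortfall ratios (z−y)/z: 0.8657, 0.8209, 0.6716, 0.5821, 0.5075, 0.3881, 0.3284, 0.1791, 0.1343; sum = 4.477612.
The income-gap ratio divides by q (the poor only): 4.477612 / 9 = 0.498.

0.498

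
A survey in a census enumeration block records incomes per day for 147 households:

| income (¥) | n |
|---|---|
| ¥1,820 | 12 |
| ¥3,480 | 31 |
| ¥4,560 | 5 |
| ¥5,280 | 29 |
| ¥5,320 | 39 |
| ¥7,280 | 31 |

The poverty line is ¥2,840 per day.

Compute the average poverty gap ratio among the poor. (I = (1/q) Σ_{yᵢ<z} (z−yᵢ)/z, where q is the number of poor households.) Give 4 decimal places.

Below the line: 12×¥1,820 (q = 12 of N = 147).
Shortfall ratios (z−y)/z: 0.3592 (×12); sum = 4.309859.
The income-gap ratio divides by q (the poor only): 4.309859 / 12 = 0.3592.

0.3592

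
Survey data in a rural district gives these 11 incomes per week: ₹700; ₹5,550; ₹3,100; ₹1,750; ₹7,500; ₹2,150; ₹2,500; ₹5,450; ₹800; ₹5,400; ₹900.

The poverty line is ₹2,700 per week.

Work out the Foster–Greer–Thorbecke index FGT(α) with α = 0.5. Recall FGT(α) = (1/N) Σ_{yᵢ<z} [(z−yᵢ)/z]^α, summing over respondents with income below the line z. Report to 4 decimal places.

Poor units: ₹700, ₹800, ₹900, ₹1,750, ₹2,150, ₹2,500 (q = 6 of N = 11).
Normalized shortfalls: (2700−700)/2700 = 0.7407; (2700−800)/2700 = 0.7037; (2700−900)/2700 = 0.6667; (2700−1750)/2700 = 0.3519; (2700−2150)/2700 = 0.2037; (2700−2500)/2700 = 0.0741.
Raised to α = 0.5: 0.86066; 0.83887; 0.81650; 0.59317; 0.45134; 0.27217.
Sum = 3.832702; FGT(0.5) = 3.832702 / 11 = 0.3484.

0.3484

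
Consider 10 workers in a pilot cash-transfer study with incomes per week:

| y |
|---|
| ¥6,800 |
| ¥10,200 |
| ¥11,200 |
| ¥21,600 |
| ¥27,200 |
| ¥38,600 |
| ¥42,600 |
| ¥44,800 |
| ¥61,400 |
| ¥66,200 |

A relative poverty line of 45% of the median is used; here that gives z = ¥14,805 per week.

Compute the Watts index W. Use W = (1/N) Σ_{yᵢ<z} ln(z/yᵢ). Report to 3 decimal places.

Incomes under z: ¥6,800, ¥10,200, ¥11,200 (q = 3 of N = 10).
Log shortfalls: ln(14805/6800) = 0.7780; ln(14805/10200) = 0.3726; ln(14805/11200) = 0.2791.
W = 1.429671 / 10 = 0.143.

0.143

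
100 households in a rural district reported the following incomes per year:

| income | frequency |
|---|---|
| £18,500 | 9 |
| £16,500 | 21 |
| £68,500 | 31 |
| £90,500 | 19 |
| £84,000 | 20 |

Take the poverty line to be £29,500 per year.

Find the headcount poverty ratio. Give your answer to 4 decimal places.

0.3000

30 of the 100 households have income below £29,500.
H = 30/100 = 0.3000.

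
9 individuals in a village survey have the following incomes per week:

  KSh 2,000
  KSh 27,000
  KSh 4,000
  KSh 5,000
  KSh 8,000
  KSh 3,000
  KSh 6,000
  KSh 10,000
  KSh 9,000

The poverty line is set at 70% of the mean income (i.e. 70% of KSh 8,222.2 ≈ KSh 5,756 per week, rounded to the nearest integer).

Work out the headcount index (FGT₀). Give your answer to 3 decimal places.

0.444

4 of the 9 individuals have income below KSh 5,756.
H = 4/9 = 0.444.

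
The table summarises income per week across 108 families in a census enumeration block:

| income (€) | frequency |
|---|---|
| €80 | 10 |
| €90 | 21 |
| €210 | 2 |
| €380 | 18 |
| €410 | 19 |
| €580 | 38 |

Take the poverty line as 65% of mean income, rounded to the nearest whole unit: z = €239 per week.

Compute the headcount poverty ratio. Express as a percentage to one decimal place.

33 of the 108 families have income below €239.
H = 33/108 = 30.6%.

30.6%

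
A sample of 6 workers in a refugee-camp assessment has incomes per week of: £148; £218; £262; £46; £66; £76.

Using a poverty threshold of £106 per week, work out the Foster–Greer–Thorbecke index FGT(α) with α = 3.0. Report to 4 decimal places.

Incomes under z: £46, £66, £76 (q = 3 of N = 6).
Relative gaps: (106−46)/106 = 0.5660; (106−66)/106 = 0.3774; (106−76)/106 = 0.2830.
Raised to α = 3.0: 0.18136; 0.05374; 0.02267.
Sum = 0.257763; FGT(3.0) = 0.257763 / 6 = 0.0430.

0.0430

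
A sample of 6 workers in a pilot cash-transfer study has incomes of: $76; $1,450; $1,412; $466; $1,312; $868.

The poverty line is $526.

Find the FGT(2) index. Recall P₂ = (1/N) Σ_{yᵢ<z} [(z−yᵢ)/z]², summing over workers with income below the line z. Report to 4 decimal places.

Poor units: $76, $466 (q = 2 of N = 6).
Relative gaps: (526−76)/526 = 0.8555; (526−466)/526 = 0.1141.
Squared: 0.7319; 0.0130.
Sum = 0.744915; P₂ = 0.744915 / 6 = 0.1242.

0.1242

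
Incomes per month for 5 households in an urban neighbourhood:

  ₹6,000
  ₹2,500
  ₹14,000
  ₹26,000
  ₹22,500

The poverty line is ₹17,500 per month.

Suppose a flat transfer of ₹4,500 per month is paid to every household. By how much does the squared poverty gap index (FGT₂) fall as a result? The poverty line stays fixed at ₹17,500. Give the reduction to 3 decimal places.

0.137

Before: below the line — ₹2,500, ₹6,000, ₹14,000; squared poverty gap index (FGT₂) = 0.24131.
After the ₹4,500 transfer: below the line — ₹7,000, ₹10,500; squared poverty gap index (FGT₂) = 0.10400.
Reduction = 0.24131 − 0.10400 = 0.137.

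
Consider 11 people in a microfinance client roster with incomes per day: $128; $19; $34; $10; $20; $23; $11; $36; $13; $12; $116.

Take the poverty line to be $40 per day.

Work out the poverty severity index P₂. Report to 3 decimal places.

0.252

Below z: $10, $11, $12, $13, $19, $20, $23, $34, $36 (q = 9 of N = 11).
Relative gaps: (40−10)/40 = 0.7500; (40−11)/40 = 0.7250; (40−12)/40 = 0.7000; (40−13)/40 = 0.6750; (40−19)/40 = 0.5250; (40−20)/40 = 0.5000; (40−23)/40 = 0.4250; (40−34)/40 = 0.1500; (40−36)/40 = 0.1000.
Squared: 0.5625; 0.5256; 0.4900; 0.4556; 0.2756; 0.2500; 0.1806; 0.0225; 0.0100.
Sum = 2.772500; P₂ = 2.772500 / 11 = 0.252.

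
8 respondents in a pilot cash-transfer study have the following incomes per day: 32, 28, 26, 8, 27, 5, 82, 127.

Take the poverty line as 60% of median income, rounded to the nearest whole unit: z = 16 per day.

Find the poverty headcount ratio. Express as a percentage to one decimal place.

25.0%

2 of the 8 respondents have income below 16.
H = 2/8 = 25.0%.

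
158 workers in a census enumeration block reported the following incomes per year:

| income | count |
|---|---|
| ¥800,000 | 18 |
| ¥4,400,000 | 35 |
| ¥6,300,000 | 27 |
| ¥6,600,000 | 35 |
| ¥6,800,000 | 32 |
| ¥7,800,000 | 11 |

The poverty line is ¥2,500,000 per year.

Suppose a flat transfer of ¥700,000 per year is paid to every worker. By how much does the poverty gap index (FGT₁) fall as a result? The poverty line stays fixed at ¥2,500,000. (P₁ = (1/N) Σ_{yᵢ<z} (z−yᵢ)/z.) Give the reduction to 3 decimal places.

Before: below the line — 18×¥800,000; poverty gap index (FGT₁) = 0.07747.
After the ¥700,000 transfer: below the line — 18×¥1,500,000; poverty gap index (FGT₁) = 0.04557.
Reduction = 0.07747 − 0.04557 = 0.032.

0.032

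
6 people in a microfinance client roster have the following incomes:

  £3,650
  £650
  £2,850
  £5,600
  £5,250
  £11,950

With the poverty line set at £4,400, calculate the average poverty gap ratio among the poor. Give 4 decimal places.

0.4583

Below z: £650, £2,850, £3,650 (q = 3 of N = 6).
Relative gaps: 0.8523, 0.3523, 0.1705; sum = 1.375000.
The income-gap ratio divides by q (the poor only): 1.375000 / 3 = 0.4583.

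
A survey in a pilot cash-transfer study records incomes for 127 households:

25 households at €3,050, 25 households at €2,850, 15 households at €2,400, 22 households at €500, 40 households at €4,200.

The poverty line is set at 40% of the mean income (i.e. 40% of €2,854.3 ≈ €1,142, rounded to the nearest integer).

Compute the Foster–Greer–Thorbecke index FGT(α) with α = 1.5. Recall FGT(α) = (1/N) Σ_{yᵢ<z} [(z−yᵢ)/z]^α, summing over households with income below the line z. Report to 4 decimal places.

Below z: 22×€500 (q = 22 of N = 127).
Normalized shortfalls: (1142−500)/1142 = 0.5622 (×22).
Raised to α = 1.5: 0.42151 (×22).
Sum = 9.273124; FGT(1.5) = 9.273124 / 127 = 0.0730.

0.0730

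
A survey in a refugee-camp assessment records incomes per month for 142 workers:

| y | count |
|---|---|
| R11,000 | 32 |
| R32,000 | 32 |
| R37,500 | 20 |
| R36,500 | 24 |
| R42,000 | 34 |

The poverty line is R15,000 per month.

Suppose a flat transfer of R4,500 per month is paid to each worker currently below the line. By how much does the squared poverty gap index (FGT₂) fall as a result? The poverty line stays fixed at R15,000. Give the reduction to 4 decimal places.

Before: below the line — 32×R11,000; squared poverty gap index (FGT₂) = 0.016025.
After the R4,500 transfer: below the line — none; squared poverty gap index (FGT₂) = 0.000000.
Reduction = 0.016025 − 0.000000 = 0.0160.

0.0160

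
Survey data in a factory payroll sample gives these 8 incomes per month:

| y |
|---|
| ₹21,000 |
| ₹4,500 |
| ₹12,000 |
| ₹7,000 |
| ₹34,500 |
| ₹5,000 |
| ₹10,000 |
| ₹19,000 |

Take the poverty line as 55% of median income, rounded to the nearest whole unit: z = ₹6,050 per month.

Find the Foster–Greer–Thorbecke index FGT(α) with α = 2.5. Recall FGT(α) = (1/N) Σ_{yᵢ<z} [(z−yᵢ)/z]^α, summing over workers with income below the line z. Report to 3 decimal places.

Below z: ₹4,500, ₹5,000 (q = 2 of N = 8).
Gap ratios (z−y)/z: (6050−4500)/6050 = 0.2562; (6050−5000)/6050 = 0.1736.
Raised to α = 2.5: 0.03322; 0.01255.
Sum = 0.045771; FGT(2.5) = 0.045771 / 8 = 0.006.

0.006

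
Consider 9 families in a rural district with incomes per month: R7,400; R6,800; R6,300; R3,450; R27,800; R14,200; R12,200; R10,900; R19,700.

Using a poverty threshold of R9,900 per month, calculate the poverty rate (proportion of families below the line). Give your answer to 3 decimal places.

0.444

4 of the 9 families have income below R9,900.
H = 4/9 = 0.444.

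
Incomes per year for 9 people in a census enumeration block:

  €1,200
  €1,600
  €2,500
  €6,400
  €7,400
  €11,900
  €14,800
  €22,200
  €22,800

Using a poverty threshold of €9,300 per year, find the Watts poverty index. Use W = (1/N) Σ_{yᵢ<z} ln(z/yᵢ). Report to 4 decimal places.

0.6360

Below z: €1,200, €1,600, €2,500, €6,400, €7,400 (q = 5 of N = 9).
Log shortfalls: ln(9300/1200) = 2.0477; ln(9300/1600) = 1.7600; ln(9300/2500) = 1.3137; ln(9300/6400) = 0.3737; ln(9300/7400) = 0.2285.
W = 5.723678 / 9 = 0.6360.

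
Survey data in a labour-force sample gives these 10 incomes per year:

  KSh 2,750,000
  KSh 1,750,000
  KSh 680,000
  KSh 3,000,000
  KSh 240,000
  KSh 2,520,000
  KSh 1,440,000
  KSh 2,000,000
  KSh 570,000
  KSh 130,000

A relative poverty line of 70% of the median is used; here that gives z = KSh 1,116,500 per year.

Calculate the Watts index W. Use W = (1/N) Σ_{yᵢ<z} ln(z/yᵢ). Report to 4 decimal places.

Incomes under z: KSh 130,000, KSh 240,000, KSh 570,000, KSh 680,000 (q = 4 of N = 10).
Log shortfalls: ln(1116500/130000) = 2.1504; ln(1116500/240000) = 1.5373; ln(1116500/570000) = 0.6723; ln(1116500/680000) = 0.4959.
W = 4.855914 / 10 = 0.4856.

0.4856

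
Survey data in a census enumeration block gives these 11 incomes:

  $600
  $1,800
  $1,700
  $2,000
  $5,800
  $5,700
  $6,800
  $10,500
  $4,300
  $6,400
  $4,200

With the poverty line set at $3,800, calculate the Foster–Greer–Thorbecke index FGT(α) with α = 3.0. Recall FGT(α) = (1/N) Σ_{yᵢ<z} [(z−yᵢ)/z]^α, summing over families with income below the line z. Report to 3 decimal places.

Below the line: $600, $1,700, $1,800, $2,000 (q = 4 of N = 11).
Gap ratios (z−y)/z: (3800−600)/3800 = 0.8421; (3800−1700)/3800 = 0.5526; (3800−1800)/3800 = 0.5263; (3800−2000)/3800 = 0.4737.
Raised to α = 3.0: 0.59717; 0.16877; 0.14579; 0.10628.
Sum = 1.018024; FGT(3.0) = 1.018024 / 11 = 0.093.

0.093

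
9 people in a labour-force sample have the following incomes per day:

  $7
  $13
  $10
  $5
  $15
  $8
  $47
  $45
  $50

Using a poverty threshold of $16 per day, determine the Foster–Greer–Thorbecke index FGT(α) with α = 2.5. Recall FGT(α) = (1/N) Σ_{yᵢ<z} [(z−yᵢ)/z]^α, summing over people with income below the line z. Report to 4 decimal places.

Incomes under z: $5, $7, $8, $10, $13, $15 (q = 6 of N = 9).
Shortfall ratios: (16−5)/16 = 0.6875; (16−7)/16 = 0.5625; (16−8)/16 = 0.5000; (16−10)/16 = 0.3750; (16−13)/16 = 0.1875; (16−15)/16 = 0.0625.
Raised to α = 2.5: 0.39191; 0.23730; 0.17678; 0.08611; 0.01522; 0.00098.
Sum = 0.908302; FGT(2.5) = 0.908302 / 9 = 0.1009.

0.1009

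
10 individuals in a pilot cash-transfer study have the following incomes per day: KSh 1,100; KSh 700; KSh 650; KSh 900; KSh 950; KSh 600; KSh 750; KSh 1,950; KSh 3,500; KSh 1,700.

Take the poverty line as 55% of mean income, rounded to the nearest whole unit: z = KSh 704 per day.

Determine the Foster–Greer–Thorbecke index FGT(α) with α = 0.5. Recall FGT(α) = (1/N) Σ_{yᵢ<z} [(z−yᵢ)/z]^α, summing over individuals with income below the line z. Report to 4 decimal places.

Below z: KSh 600, KSh 650, KSh 700 (q = 3 of N = 10).
Normalized shortfalls: (704−600)/704 = 0.1477; (704−650)/704 = 0.0767; (704−700)/704 = 0.0057.
Raised to α = 0.5: 0.38435; 0.27696; 0.07538.
Sum = 0.736687; FGT(0.5) = 0.736687 / 10 = 0.0737.

0.0737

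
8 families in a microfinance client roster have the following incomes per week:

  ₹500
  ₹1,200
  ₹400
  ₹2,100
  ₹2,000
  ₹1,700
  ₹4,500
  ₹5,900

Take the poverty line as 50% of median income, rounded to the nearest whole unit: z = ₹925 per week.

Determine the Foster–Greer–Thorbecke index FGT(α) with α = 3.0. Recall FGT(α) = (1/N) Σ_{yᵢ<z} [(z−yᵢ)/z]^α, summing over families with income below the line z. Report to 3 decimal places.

Incomes under z: ₹400, ₹500 (q = 2 of N = 8).
Normalized shortfalls: (925−400)/925 = 0.5676; (925−500)/925 = 0.4595.
Raised to α = 3.0: 0.18283; 0.09699.
Sum = 0.279825; FGT(3.0) = 0.279825 / 8 = 0.035.

0.035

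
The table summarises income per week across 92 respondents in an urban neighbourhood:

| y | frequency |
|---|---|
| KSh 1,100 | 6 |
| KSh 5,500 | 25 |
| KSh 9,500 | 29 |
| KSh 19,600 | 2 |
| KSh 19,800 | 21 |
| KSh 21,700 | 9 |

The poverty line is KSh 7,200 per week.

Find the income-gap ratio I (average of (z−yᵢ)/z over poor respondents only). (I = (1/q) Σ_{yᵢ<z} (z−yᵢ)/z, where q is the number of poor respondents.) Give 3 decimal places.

0.354

Below the line: 6×KSh 1,100, 25×KSh 5,500 (q = 31 of N = 92).
Relative gaps: 0.8472 (×6), 0.2361 (×25); sum = 10.986111.
I averages over the q = 31 poor units only: 10.986111 / 31 = 0.354.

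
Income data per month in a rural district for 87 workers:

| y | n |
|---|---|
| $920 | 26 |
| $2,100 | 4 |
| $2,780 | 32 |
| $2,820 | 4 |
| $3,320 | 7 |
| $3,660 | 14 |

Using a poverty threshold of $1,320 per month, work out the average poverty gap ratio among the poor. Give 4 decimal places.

0.3030

Incomes under z: 26×$920 (q = 26 of N = 87).
Relative gaps: 0.3030 (×26); sum = 7.878788.
I averages over the q = 26 poor units only: 7.878788 / 26 = 0.3030.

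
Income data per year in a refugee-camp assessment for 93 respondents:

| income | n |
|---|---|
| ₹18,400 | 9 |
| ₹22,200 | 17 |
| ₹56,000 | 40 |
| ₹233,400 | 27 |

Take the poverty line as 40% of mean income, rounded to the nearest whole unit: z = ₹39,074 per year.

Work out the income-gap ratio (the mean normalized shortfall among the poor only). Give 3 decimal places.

0.466

Poor units: 9×₹18,400, 17×₹22,200 (q = 26 of N = 93).
Relative gaps: 0.5291 (×9), 0.4318 (×17); sum = 12.103291.
The income-gap ratio divides by q (the poor only): 12.103291 / 26 = 0.466.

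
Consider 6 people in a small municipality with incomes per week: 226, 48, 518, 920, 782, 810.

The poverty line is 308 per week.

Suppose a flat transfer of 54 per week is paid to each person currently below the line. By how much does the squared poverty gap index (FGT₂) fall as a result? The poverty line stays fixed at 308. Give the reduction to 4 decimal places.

Before: below the line — 48, 226; squared poverty gap index (FGT₂) = 0.130580.
After the 54 transfer: below the line — 102, 280; squared poverty gap index (FGT₂) = 0.075933.
Reduction = 0.130580 − 0.075933 = 0.0546.

0.0546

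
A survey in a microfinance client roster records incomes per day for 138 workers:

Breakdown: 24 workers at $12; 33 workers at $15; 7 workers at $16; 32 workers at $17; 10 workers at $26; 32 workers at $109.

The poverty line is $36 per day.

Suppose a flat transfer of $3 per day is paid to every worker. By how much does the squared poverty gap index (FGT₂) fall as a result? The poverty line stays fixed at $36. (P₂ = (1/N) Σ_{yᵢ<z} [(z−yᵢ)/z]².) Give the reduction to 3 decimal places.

0.066

Before: below the line — 24×$12, 33×$15, 7×$16, 32×$17, 10×$26; squared poverty gap index (FGT₂) = 0.24450.
After the $3 transfer: below the line — 24×$15, 33×$18, 7×$19, 32×$20, 10×$29; squared poverty gap index (FGT₂) = 0.17882.
Reduction = 0.24450 − 0.17882 = 0.066.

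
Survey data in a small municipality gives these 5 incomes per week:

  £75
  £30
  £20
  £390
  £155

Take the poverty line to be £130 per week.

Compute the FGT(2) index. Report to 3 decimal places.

0.297

Below the line: £20, £30, £75 (q = 3 of N = 5).
Gap ratios (z−y)/z: (130−20)/130 = 0.8462; (130−30)/130 = 0.7692; (130−75)/130 = 0.4231.
Squared: 0.7160; 0.5917; 0.1790.
Sum = 1.486686; P₂ = 1.486686 / 5 = 0.297.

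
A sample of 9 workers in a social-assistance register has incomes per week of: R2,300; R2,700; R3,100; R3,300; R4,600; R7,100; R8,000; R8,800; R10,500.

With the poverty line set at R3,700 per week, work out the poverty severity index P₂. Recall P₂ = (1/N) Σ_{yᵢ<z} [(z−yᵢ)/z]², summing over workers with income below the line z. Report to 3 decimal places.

Below the line: R2,300, R2,700, R3,100, R3,300 (q = 4 of N = 9).
Gap ratios (z−y)/z: (3700−2300)/3700 = 0.3784; (3700−2700)/3700 = 0.2703; (3700−3100)/3700 = 0.1622; (3700−3300)/3700 = 0.1081.
Squared: 0.1432; 0.0730; 0.0263; 0.0117.
Sum = 0.254200; P₂ = 0.254200 / 9 = 0.028.

0.028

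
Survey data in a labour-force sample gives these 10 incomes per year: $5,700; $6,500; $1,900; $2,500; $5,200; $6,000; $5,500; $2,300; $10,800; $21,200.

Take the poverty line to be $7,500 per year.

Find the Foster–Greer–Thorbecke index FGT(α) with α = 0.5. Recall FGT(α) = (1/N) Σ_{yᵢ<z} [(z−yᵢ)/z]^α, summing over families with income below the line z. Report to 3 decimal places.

0.489

Below the line: $1,900, $2,300, $2,500, $5,200, $5,500, $5,700, $6,000, $6,500 (q = 8 of N = 10).
Shortfall ratios: (7500−1900)/7500 = 0.7467; (7500−2300)/7500 = 0.6933; (7500−2500)/7500 = 0.6667; (7500−5200)/7500 = 0.3067; (7500−5500)/7500 = 0.2667; (7500−5700)/7500 = 0.2400; (7500−6000)/7500 = 0.2000; (7500−6500)/7500 = 0.1333.
Raised to α = 0.5: 0.86410; 0.83267; 0.81650; 0.55377; 0.51640; 0.48990; 0.44721; 0.36515.
Sum = 4.885694; FGT(0.5) = 4.885694 / 10 = 0.489.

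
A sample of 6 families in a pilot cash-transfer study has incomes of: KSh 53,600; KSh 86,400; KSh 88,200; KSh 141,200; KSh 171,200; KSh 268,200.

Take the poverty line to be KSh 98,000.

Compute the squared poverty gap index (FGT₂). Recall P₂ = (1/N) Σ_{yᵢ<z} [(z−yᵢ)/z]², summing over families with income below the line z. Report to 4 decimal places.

0.0382

Poor units: KSh 53,600, KSh 86,400, KSh 88,200 (q = 3 of N = 6).
Gap ratios (z−y)/z: (98000−53600)/98000 = 0.4531; (98000−86400)/98000 = 0.1184; (98000−88200)/98000 = 0.1000.
Squared: 0.2053; 0.0140; 0.0100.
Sum = 0.229275; P₂ = 0.229275 / 6 = 0.0382.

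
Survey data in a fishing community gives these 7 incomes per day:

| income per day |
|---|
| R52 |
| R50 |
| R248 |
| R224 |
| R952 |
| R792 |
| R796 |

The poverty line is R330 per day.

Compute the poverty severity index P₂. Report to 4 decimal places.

0.2278

Poor units: R50, R52, R224, R248 (q = 4 of N = 7).
Relative gaps: (330−50)/330 = 0.8485; (330−52)/330 = 0.8424; (330−224)/330 = 0.3212; (330−248)/330 = 0.2485.
Squared: 0.7199; 0.7097; 0.1032; 0.0617.
Sum = 1.594527; P₂ = 1.594527 / 7 = 0.2278.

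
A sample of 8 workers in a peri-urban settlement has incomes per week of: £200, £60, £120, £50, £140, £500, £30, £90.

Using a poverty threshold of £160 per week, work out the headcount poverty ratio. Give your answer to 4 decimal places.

6 of the 8 workers have income below £160.
H = 6/8 = 0.7500.

0.7500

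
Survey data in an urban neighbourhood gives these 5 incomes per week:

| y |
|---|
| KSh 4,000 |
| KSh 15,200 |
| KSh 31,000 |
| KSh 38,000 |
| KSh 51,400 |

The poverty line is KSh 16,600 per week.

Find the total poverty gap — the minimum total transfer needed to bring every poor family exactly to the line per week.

Below z: KSh 4,000, KSh 15,200 (q = 2 of N = 5).
Individual gaps: 16600−4000 = 12600; 16600−15200 = 1400.
Aggregate gap = KSh 14,000.

KSh 14,000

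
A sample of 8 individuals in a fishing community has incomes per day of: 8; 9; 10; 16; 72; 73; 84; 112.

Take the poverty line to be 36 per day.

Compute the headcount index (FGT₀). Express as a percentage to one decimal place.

50.0%

4 of the 8 individuals have income below 36.
H = 4/8 = 50.0%.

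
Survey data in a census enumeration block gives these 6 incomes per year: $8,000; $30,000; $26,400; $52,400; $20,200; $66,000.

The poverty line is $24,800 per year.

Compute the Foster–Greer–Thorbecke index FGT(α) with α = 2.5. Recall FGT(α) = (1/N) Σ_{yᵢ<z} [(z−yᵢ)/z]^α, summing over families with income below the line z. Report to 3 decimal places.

0.065

Incomes under z: $8,000, $20,200 (q = 2 of N = 6).
Relative gaps: (24800−8000)/24800 = 0.6774; (24800−20200)/24800 = 0.1855.
Raised to α = 2.5: 0.37770; 0.01482.
Sum = 0.392515; FGT(2.5) = 0.392515 / 6 = 0.065.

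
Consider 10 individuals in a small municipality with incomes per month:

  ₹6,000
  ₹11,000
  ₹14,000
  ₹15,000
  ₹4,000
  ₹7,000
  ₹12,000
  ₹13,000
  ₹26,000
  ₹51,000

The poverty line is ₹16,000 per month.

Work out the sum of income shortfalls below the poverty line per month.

₹46,000

Below the line: ₹4,000, ₹6,000, ₹7,000, ₹11,000, ₹12,000, ₹13,000, ₹14,000, ₹15,000 (q = 8 of N = 10).
Individual gaps: 16000−4000 = 12000; 16000−6000 = 10000; 16000−7000 = 9000; 16000−11000 = 5000; 16000−12000 = 4000; 16000−13000 = 3000; 16000−14000 = 2000; 16000−15000 = 1000.
Aggregate gap = ₹46,000.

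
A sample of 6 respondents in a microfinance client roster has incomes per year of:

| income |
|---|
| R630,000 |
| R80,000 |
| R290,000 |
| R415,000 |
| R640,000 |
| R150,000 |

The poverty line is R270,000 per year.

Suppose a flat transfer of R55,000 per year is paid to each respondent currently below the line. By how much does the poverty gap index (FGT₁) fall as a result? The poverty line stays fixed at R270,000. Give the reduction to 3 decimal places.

Before: below the line — R80,000, R150,000; poverty gap index (FGT₁) = 0.19136.
After the R55,000 transfer: below the line — R135,000, R205,000; poverty gap index (FGT₁) = 0.12346.
Reduction = 0.19136 − 0.12346 = 0.068.

0.068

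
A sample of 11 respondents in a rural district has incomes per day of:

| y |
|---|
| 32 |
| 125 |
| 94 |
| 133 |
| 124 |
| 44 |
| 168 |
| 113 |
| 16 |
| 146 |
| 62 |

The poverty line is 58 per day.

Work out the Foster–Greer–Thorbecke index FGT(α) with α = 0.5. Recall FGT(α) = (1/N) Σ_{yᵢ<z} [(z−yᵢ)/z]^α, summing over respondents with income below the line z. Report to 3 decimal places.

0.183

Poor units: 16, 32, 44 (q = 3 of N = 11).
Relative gaps: (58−16)/58 = 0.7241; (58−32)/58 = 0.4483; (58−44)/58 = 0.2414.
Raised to α = 0.5: 0.85096; 0.66953; 0.49130.
Sum = 2.011801; FGT(0.5) = 2.011801 / 11 = 0.183.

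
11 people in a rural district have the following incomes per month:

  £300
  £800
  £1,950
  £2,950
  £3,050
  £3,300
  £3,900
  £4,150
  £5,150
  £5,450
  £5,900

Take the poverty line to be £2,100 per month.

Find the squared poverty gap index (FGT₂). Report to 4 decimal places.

0.1021

Below the line: £300, £800, £1,950 (q = 3 of N = 11).
Normalized shortfalls: (2100−300)/2100 = 0.8571; (2100−800)/2100 = 0.6190; (2100−1950)/2100 = 0.0714.
Squared: 0.7347; 0.3832; 0.0051.
Sum = 1.123016; P₂ = 1.123016 / 11 = 0.1021.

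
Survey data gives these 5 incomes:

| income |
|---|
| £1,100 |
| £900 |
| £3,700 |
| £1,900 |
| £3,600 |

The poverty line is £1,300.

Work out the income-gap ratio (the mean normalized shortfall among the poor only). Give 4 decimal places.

0.2308

Incomes under z: £900, £1,100 (q = 2 of N = 5).
Relative gaps: 0.3077, 0.1538; sum = 0.461538.
I averages over the q = 2 poor units only: 0.461538 / 2 = 0.2308.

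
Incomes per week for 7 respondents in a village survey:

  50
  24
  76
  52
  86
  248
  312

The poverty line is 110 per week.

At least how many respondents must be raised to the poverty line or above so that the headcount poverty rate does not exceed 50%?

2

5 of the 7 respondents are poor, so H = 5/7 = 0.714.
A headcount ratio of at most 50% allows at most ⌊0.50 × 7⌋ = 3 poor respondents.
So at least 5 − 3 = 2 must be lifted.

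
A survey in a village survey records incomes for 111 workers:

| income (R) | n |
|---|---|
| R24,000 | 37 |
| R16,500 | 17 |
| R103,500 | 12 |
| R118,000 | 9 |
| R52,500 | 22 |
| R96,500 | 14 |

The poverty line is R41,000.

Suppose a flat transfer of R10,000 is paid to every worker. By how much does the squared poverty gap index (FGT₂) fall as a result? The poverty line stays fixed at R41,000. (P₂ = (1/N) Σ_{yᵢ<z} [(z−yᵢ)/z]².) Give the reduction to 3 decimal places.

Before: below the line — 17×R16,500, 37×R24,000; squared poverty gap index (FGT₂) = 0.11199.
After the R10,000 transfer: below the line — 17×R26,500, 37×R34,000; squared poverty gap index (FGT₂) = 0.02887.
Reduction = 0.11199 − 0.02887 = 0.083.

0.083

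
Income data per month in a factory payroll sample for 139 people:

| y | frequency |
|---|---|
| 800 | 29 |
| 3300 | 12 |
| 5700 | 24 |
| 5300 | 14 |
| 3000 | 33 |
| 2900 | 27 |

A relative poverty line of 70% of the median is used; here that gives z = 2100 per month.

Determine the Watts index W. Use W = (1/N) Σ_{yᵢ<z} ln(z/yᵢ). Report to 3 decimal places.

Below the line: 29×800 (q = 29 of N = 139).
ln(z/y) terms: ln(2100/800) = 0.9651 (×29).
W = 27.987346 / 139 = 0.201.

0.201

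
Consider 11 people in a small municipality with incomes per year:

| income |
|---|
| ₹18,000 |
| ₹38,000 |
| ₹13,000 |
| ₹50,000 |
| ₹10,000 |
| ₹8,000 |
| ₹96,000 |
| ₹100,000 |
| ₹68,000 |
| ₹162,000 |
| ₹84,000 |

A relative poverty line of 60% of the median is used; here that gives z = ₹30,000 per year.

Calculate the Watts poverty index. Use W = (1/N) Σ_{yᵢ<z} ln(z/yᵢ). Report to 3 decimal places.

Incomes under z: ₹8,000, ₹10,000, ₹13,000, ₹18,000 (q = 4 of N = 11).
ln(z/y) terms: ln(30000/8000) = 1.3218; ln(30000/10000) = 1.0986; ln(30000/13000) = 0.8362; ln(30000/18000) = 0.5108.
W = 3.767442 / 11 = 0.342.

0.342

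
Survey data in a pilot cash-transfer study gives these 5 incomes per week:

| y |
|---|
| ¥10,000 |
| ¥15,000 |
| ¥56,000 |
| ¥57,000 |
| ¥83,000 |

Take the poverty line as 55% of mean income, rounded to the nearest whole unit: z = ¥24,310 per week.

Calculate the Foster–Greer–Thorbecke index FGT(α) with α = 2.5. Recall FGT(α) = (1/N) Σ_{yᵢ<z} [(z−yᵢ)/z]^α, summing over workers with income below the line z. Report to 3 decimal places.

0.071

Poor units: ¥10,000, ¥15,000 (q = 2 of N = 5).
Normalized shortfalls: (24310−10000)/24310 = 0.5886; (24310−15000)/24310 = 0.3830.
Raised to α = 2.5: 0.26585; 0.09076.
Sum = 0.356614; FGT(2.5) = 0.356614 / 5 = 0.071.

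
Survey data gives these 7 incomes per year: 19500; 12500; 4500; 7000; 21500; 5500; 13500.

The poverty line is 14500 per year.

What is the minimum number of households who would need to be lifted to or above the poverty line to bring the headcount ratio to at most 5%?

5

5 of the 7 households are poor, so H = 5/7 = 0.714.
A headcount ratio of at most 5% allows at most ⌊0.05 × 7⌋ = 0 poor households.
So at least 5 − 0 = 5 must be lifted.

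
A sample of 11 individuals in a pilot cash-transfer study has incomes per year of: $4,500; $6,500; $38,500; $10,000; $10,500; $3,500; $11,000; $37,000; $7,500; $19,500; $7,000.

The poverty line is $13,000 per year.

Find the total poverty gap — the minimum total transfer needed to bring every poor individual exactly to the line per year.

$43,500

Below z: $3,500, $4,500, $6,500, $7,000, $7,500, $10,000, $10,500, $11,000 (q = 8 of N = 11).
Individual gaps: 13000−3500 = 9500; 13000−4500 = 8500; 13000−6500 = 6500; 13000−7000 = 6000; 13000−7500 = 5500; 13000−10000 = 3000; 13000−10500 = 2500; 13000−11000 = 2000.
Aggregate gap = $43,500.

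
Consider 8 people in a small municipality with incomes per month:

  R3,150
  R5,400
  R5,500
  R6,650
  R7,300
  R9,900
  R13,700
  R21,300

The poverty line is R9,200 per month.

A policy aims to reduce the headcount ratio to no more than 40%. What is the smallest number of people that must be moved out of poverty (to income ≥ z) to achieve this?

5 of the 8 people are poor, so H = 5/8 = 0.625.
A headcount ratio of at most 40% allows at most ⌊0.40 × 8⌋ = 3 poor people.
So at least 5 − 3 = 2 must be lifted.

2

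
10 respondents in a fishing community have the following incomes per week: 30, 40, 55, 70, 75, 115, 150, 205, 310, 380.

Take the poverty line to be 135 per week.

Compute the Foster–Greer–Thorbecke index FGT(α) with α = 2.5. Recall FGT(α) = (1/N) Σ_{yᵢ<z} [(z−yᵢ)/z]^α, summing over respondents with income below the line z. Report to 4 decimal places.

0.1520

Poor units: 30, 40, 55, 70, 75, 115 (q = 6 of N = 10).
Normalized shortfalls: (135−30)/135 = 0.7778; (135−40)/135 = 0.7037; (135−55)/135 = 0.5926; (135−70)/135 = 0.4815; (135−75)/135 = 0.4444; (135−115)/135 = 0.1481.
Raised to α = 2.5: 0.53351; 0.41541; 0.27033; 0.16086; 0.13169; 0.00845.
Sum = 1.520236; FGT(2.5) = 1.520236 / 10 = 0.1520.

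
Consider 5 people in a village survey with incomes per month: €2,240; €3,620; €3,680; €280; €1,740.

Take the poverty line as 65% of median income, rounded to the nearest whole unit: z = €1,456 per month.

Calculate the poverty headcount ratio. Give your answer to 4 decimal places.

1 of the 5 people have income below €1,456.
H = 1/5 = 0.2000.

0.2000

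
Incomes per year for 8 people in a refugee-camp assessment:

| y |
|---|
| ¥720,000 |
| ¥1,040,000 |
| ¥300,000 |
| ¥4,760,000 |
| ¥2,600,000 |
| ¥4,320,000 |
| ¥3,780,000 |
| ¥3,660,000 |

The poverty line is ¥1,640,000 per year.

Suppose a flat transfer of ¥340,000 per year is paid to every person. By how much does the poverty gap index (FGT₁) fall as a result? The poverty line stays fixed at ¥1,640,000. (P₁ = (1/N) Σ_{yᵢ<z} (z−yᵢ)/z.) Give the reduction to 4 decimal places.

0.0777

Before: below the line — ¥300,000, ¥720,000, ¥1,040,000; poverty gap index (FGT₁) = 0.217988.
After the ¥340,000 transfer: below the line — ¥640,000, ¥1,060,000, ¥1,380,000; poverty gap index (FGT₁) = 0.140244.
Reduction = 0.217988 − 0.140244 = 0.0777.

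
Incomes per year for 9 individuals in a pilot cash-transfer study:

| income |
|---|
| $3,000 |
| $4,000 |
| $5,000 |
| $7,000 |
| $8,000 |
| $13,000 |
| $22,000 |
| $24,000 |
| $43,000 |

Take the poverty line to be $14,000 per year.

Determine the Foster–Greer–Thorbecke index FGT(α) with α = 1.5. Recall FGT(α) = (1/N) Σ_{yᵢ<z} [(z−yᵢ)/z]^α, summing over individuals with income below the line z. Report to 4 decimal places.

0.2743

Incomes under z: $3,000, $4,000, $5,000, $7,000, $8,000, $13,000 (q = 6 of N = 9).
Relative gaps: (14000−3000)/14000 = 0.7857; (14000−4000)/14000 = 0.7143; (14000−5000)/14000 = 0.6429; (14000−7000)/14000 = 0.5000; (14000−8000)/14000 = 0.4286; (14000−13000)/14000 = 0.0714.
Raised to α = 1.5: 0.69646; 0.60368; 0.51543; 0.35355; 0.28057; 0.01909.
Sum = 2.468785; FGT(1.5) = 2.468785 / 9 = 0.2743.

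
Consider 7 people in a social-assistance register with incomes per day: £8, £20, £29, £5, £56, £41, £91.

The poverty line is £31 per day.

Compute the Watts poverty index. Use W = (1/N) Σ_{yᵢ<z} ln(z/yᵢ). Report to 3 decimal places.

Poor units: £5, £8, £20, £29 (q = 4 of N = 7).
Log shortfalls: ln(31/5) = 1.8245; ln(31/8) = 1.3545; ln(31/20) = 0.4383; ln(31/29) = 0.0667.
W = 3.684041 / 7 = 0.526.

0.526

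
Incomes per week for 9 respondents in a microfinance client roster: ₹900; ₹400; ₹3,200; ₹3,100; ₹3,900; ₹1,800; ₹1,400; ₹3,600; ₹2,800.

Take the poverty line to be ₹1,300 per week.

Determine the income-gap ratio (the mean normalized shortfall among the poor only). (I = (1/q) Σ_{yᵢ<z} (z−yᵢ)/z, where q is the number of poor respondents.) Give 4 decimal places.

Incomes under z: ₹400, ₹900 (q = 2 of N = 9).
Relative gaps: 0.6923, 0.3077; sum = 1.000000.
The income-gap ratio divides by q (the poor only): 1.000000 / 2 = 0.5000.

0.5000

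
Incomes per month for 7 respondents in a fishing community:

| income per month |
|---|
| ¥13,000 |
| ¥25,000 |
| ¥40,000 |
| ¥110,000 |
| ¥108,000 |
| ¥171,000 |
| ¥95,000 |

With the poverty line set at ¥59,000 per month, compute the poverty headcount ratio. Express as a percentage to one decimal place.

3 of the 7 respondents have income below ¥59,000.
H = 3/7 = 42.9%.

42.9%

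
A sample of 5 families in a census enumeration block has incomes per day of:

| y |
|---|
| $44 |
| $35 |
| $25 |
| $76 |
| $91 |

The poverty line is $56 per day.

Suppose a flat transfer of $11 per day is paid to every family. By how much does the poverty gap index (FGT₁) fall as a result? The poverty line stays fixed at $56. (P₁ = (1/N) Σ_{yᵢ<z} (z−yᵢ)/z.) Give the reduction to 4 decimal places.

0.1179

Before: below the line — $25, $35, $44; poverty gap index (FGT₁) = 0.228571.
After the $11 transfer: below the line — $36, $46, $55; poverty gap index (FGT₁) = 0.110714.
Reduction = 0.228571 − 0.110714 = 0.1179.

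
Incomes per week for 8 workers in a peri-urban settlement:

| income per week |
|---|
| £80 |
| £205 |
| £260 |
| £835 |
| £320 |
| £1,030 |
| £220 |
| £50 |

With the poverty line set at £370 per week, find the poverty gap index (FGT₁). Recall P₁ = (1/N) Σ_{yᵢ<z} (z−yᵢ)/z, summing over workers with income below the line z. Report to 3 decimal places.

0.367

Below the line: £50, £80, £205, £220, £260, £320 (q = 6 of N = 8).
Relative gaps: (370−50)/370 = 0.8649; (370−80)/370 = 0.7838; (370−205)/370 = 0.4459; (370−220)/370 = 0.4054; (370−260)/370 = 0.2973; (370−320)/370 = 0.1351.
Sum of shortfalls = 2.932432; P₁ averages over all N: 2.932432 / 8 = 0.367.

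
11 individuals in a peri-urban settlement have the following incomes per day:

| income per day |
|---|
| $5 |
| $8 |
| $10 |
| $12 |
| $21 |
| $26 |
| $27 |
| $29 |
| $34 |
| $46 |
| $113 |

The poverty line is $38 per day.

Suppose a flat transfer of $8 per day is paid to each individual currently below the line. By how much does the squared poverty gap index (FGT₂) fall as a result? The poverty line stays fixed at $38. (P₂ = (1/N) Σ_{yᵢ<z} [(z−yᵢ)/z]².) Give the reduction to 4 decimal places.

Before: below the line — $5, $8, $10, $12, $21, $26, $27, $29, $34; squared poverty gap index (FGT₂) = 0.258121.
After the $8 transfer: below the line — $13, $16, $18, $20, $29, $34, $35, $37; squared poverty gap index (FGT₂) = 0.122135.
Reduction = 0.258121 − 0.122135 = 0.1360.

0.1360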